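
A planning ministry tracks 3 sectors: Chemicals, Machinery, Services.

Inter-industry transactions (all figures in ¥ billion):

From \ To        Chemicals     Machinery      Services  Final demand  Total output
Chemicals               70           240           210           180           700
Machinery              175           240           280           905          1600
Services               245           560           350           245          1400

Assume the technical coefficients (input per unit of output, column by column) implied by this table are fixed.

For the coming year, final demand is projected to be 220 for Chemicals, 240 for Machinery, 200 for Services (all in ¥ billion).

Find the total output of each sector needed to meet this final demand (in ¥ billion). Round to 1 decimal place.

Technical coefficients a_ij = z_ij / X_j:
  a_11 = 70/700 = 0.10, a_21 = 175/700 = 0.25, a_31 = 245/700 = 0.35
  a_12 = 240/1600 = 0.15, a_22 = 240/1600 = 0.15, a_32 = 560/1600 = 0.35
  a_13 = 210/1400 = 0.15, a_23 = 280/1400 = 0.20, a_33 = 350/1400 = 0.25
I − A =
  [   0.90    -0.15    -0.15]
  [  -0.25     0.85    -0.20]
  [  -0.35    -0.35     0.75]
Cofactors of I−A, C_ij = (−1)^(i+j)·(minor ij) (rows/columns in the sector order above):
  C_11 = (0.85)(0.75) − (-0.20)(-0.35) = 0.5675
  C_12 = −[(-0.25)(0.75) − (-0.20)(-0.35)] = 0.2575
  C_13 = (-0.25)(-0.35) − (0.85)(-0.35) = 0.3850
  C_21 = −[(-0.15)(0.75) − (-0.15)(-0.35)] = 0.1650
  C_22 = (0.90)(0.75) − (-0.15)(-0.35) = 0.6225
  C_23 = −[(0.90)(-0.35) − (-0.15)(-0.35)] = 0.3675
  C_31 = (-0.15)(-0.20) − (-0.15)(0.85) = 0.1575
  C_32 = −[(0.90)(-0.20) − (-0.15)(-0.25)] = 0.2175
  C_33 = (0.90)(0.85) − (-0.15)(-0.25) = 0.7275
det(I−A) = Σ_j (I−A)_1j·C_1j = (0.90)(0.5675) + (-0.15)(0.2575) + (-0.15)(0.3850) = 0.414375
adj(I−A) = Cᵀ =
  [ 0.5675   0.1650   0.1575]
  [ 0.2575   0.6225   0.2175]
  [ 0.3850   0.3675   0.7275]
(I − A)⁻¹ = adj(I−A) / det(I−A) ≈
  [   1.3695     0.3982     0.3801]
  [   0.6214     1.5023     0.5249]
  [   0.9291     0.8869     1.7557]
x = (I − A)⁻¹ d = adj(I−A)·d / det(I−A), with det(I−A) = 0.414375:
  x_1 = (0.5675·220 + 0.1650·240 + 0.1575·200) / 0.414375 = 195.95 / 0.414375 ≈ 472.9
  x_2 = (0.2575·220 + 0.6225·240 + 0.2175·200) / 0.414375 = 249.55 / 0.414375 ≈ 602.2
  x_3 = (0.3850·220 + 0.3675·240 + 0.7275·200) / 0.414375 = 318.40 / 0.414375 ≈ 768.4

x_1 = 472.9, x_2 = 602.2, x_3 = 768.4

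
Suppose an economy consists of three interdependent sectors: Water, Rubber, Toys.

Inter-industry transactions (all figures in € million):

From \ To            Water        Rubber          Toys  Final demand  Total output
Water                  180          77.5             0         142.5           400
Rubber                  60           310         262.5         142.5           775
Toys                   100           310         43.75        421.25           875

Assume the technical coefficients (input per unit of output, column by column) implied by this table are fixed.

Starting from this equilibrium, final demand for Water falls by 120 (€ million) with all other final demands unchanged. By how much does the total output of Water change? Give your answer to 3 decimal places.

Δx_1 = -239.203

Technical coefficients a_ij = z_ij / X_j:
  a_11 = 180/400 = 0.45, a_21 = 60/400 = 0.15, a_31 = 100/400 = 0.25
  a_12 = 77.5/775 = 0.10, a_22 = 310/775 = 0.40, a_32 = 310/775 = 0.40
  a_13 = 0/875 = 0.00, a_23 = 262.5/875 = 0.30, a_33 = 43.75/875 = 0.05
I − A =
  [   0.55    -0.10     0.00]
  [  -0.15     0.60    -0.30]
  [  -0.25    -0.40     0.95]
Cofactors of I−A, C_ij = (−1)^(i+j)·(minor ij) (rows/columns in the sector order above):
  C_11 = (0.60)(0.95) − (-0.30)(-0.40) = 0.4500
  C_12 = −[(-0.15)(0.95) − (-0.30)(-0.25)] = 0.2175
  C_13 = (-0.15)(-0.40) − (0.60)(-0.25) = 0.2100
  C_21 = −[(-0.10)(0.95) − (0.00)(-0.40)] = 0.0950
  C_22 = (0.55)(0.95) − (0.00)(-0.25) = 0.5225
  C_23 = −[(0.55)(-0.40) − (-0.10)(-0.25)] = 0.2450
  C_31 = (-0.10)(-0.30) − (0.00)(0.60) = 0.0300
  C_32 = −[(0.55)(-0.30) − (0.00)(-0.15)] = 0.1650
  C_33 = (0.55)(0.60) − (-0.10)(-0.15) = 0.3150
det(I−A) = Σ_j (I−A)_1j·C_1j = (0.55)(0.4500) + (-0.10)(0.2175) + (0.00)(0.2100) = 0.22575
adj(I−A) = Cᵀ =
  [ 0.4500   0.0950   0.0300]
  [ 0.2175   0.5225   0.1650]
  [ 0.2100   0.2450   0.3150]
(I − A)⁻¹ = adj(I−A) / det(I−A) ≈
  [   1.9934     0.4208     0.1329]
  [   0.9635     2.3145     0.7309]
  [   0.9302     1.0853     1.3953]
Δx = (I − A)⁻¹ Δd with Δd having -120 in the Water component and 0 elsewhere.
So Δx_1 = L_11 · (-120), where L_11 = adj(I−A)_11 / det(I−A) = 0.4500 / 0.22575.
Δx_1 = 0.4500 × (-120) / 0.22575 = -54.00 / 0.22575 ≈ -239.203.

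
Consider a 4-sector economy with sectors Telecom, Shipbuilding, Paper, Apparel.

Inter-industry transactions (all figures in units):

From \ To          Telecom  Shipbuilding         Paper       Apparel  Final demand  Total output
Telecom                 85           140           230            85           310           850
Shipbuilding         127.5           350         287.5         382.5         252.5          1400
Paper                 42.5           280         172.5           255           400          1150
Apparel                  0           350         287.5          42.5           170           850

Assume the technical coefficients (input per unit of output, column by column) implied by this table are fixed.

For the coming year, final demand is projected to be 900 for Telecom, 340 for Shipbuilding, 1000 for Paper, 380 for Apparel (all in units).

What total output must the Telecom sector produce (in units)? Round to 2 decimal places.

Technical coefficients a_ij = z_ij / X_j:
  a_TT = 85/850 = 0.10, a_ST = 127.5/850 = 0.15, a_PT = 42.5/850 = 0.05, a_AT = 0/850 = 0.00
  a_TS = 140/1400 = 0.10, a_SS = 350/1400 = 0.25, a_PS = 280/1400 = 0.20, a_AS = 350/1400 = 0.25
  a_TP = 230/1150 = 0.20, a_SP = 287.5/1150 = 0.25, a_PP = 172.5/1150 = 0.15, a_AP = 287.5/1150 = 0.25
  a_TA = 85/850 = 0.10, a_SA = 382.5/850 = 0.45, a_PA = 255/850 = 0.30, a_AA = 42.5/850 = 0.05
I − A =
  [   0.90    -0.10    -0.20    -0.10]
  [  -0.15     0.75    -0.25    -0.45]
  [  -0.05    -0.20     0.85    -0.30]
  [   0.00    -0.25    -0.25     0.95]
Compute the cofactors C_ij = (−1)^(i+j)·(3×3 minor ij) of I−A; the adjugate is their transpose:
adj(I−A) = Cᵀ =
  [ 0.365000   0.152500   0.180000   0.167500]
  [ 0.127375   0.648500   0.347250   0.430250]
  [ 0.069750   0.244500   0.522000   0.288000]
  [ 0.051875   0.235000   0.228750   0.501250]
det(I−A) = Σ_j (I−A)_1j·C_1j = (0.90)(0.365000) + (-0.10)(0.127375) + (-0.20)(0.069750) + (-0.10)(0.051875) = 0.296625
(I − A)⁻¹ = adj(I−A) / det(I−A) ≈
  [   1.2305     0.5141     0.6068     0.5647]
  [   0.4294     2.1863     1.1707     1.4505]
  [   0.2351     0.8243     1.7598     0.9709]
  [   0.1749     0.7922     0.7712     1.6898]
x = (I − A)⁻¹ d = adj(I−A)·d / det(I−A), with det(I−A) = 0.296625:
  x_T = (0.365000·900 + 0.152500·340 + 0.180000·1000 + 0.167500·380) / 0.296625 = 624.00 / 0.296625 ≈ 2103.67
  x_S = (0.127375·900 + 0.648500·340 + 0.347250·1000 + 0.430250·380) / 0.296625 = 845.8725 / 0.296625 ≈ 2851.66
  x_P = (0.069750·900 + 0.244500·340 + 0.522000·1000 + 0.288000·380) / 0.296625 = 777.345 / 0.296625 ≈ 2620.63
  x_A = (0.051875·900 + 0.235000·340 + 0.228750·1000 + 0.501250·380) / 0.296625 = 545.8125 / 0.296625 ≈ 1840.08

x_T = 2103.67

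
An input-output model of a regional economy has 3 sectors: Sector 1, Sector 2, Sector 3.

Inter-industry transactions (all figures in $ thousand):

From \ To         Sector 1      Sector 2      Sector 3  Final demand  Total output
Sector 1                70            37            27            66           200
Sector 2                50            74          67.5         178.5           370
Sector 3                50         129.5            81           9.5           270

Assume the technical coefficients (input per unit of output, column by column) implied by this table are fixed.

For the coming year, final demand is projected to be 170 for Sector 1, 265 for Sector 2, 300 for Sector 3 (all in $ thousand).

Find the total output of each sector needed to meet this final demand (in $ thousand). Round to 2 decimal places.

x_1 = 548.45, x_2 = 827.00, x_3 = 1037.95

Technical coefficients a_ij = z_ij / X_j:
  a_11 = 70/200 = 0.35, a_21 = 50/200 = 0.25, a_31 = 50/200 = 0.25
  a_12 = 37/370 = 0.10, a_22 = 74/370 = 0.20, a_32 = 129.5/370 = 0.35
  a_13 = 27/270 = 0.10, a_23 = 67.5/270 = 0.25, a_33 = 81/270 = 0.30
I − A =
  [   0.65    -0.10    -0.10]
  [  -0.25     0.80    -0.25]
  [  -0.25    -0.35     0.70]
Cofactors of I−A, C_ij = (−1)^(i+j)·(minor ij) (rows/columns in the sector order above):
  C_11 = (0.80)(0.70) − (-0.25)(-0.35) = 0.4725
  C_12 = −[(-0.25)(0.70) − (-0.25)(-0.25)] = 0.2375
  C_13 = (-0.25)(-0.35) − (0.80)(-0.25) = 0.2875
  C_21 = −[(-0.10)(0.70) − (-0.10)(-0.35)] = 0.1050
  C_22 = (0.65)(0.70) − (-0.10)(-0.25) = 0.4300
  C_23 = −[(0.65)(-0.35) − (-0.10)(-0.25)] = 0.2525
  C_31 = (-0.10)(-0.25) − (-0.10)(0.80) = 0.1050
  C_32 = −[(0.65)(-0.25) − (-0.10)(-0.25)] = 0.1875
  C_33 = (0.65)(0.80) − (-0.10)(-0.25) = 0.4950
det(I−A) = Σ_j (I−A)_1j·C_1j = (0.65)(0.4725) + (-0.10)(0.2375) + (-0.10)(0.2875) = 0.254625
adj(I−A) = Cᵀ =
  [ 0.4725   0.1050   0.1050]
  [ 0.2375   0.4300   0.1875]
  [ 0.2875   0.2525   0.4950]
(I − A)⁻¹ = adj(I−A) / det(I−A) ≈
  [   1.8557     0.4124     0.4124]
  [   0.9327     1.6888     0.7364]
  [   1.1291     0.9917     1.9440]
x = (I − A)⁻¹ d = adj(I−A)·d / det(I−A), with det(I−A) = 0.254625:
  x_1 = (0.4725·170 + 0.1050·265 + 0.1050·300) / 0.254625 = 139.65 / 0.254625 ≈ 548.45
  x_2 = (0.2375·170 + 0.4300·265 + 0.1875·300) / 0.254625 = 210.575 / 0.254625 ≈ 827.00
  x_3 = (0.2875·170 + 0.2525·265 + 0.4950·300) / 0.254625 = 264.2875 / 0.254625 ≈ 1037.95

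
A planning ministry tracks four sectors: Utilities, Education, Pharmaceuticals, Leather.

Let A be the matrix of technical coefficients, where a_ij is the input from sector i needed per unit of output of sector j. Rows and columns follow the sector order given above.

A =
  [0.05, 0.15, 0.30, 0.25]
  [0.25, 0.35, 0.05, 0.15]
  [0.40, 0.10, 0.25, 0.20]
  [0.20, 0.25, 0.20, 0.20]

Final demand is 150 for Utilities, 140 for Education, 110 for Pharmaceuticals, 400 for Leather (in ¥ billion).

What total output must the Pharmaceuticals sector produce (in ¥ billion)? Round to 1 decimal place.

I − A =
  [   0.95    -0.15    -0.30    -0.25]
  [  -0.25     0.65    -0.05    -0.15]
  [  -0.40    -0.10     0.75    -0.20]
  [  -0.20    -0.25    -0.20     0.80]
Compute the cofactors C_ij = (−1)^(i+j)·(3×3 minor ij) of I−A; the adjugate is their transpose:
adj(I−A) = Cᵀ =
  [ 0.326375   0.174875   0.190875   0.182500]
  [ 0.192500   0.366500   0.145500   0.165250]
  [ 0.254500   0.197500   0.375750   0.210500]
  [ 0.205375   0.207625   0.187125   0.341750]
det(I−A) = Σ_j (I−A)_1j·C_1j = (0.95)(0.326375) + (-0.15)(0.192500) + (-0.30)(0.254500) + (-0.25)(0.205375) = 0.1534875
(I − A)⁻¹ = adj(I−A) / det(I−A) ≈
  [   2.1264     1.1393     1.2436     1.1890]
  [   1.2542     2.3878     0.9480     1.0766]
  [   1.6581     1.2867     2.4481     1.3714]
  [   1.3381     1.3527     1.2192     2.2266]
x = (I − A)⁻¹ d = adj(I−A)·d / det(I−A), with det(I−A) = 0.1534875:
  x_U = (0.326375·150 + 0.174875·140 + 0.190875·110 + 0.182500·400) / 0.1534875 = 167.435 / 0.1534875 ≈ 1090.9
  x_E = (0.192500·150 + 0.366500·140 + 0.145500·110 + 0.165250·400) / 0.1534875 = 162.29 / 0.1534875 ≈ 1057.3
  x_P = (0.254500·150 + 0.197500·140 + 0.375750·110 + 0.210500·400) / 0.1534875 = 191.3575 / 0.1534875 ≈ 1246.7
  x_L = (0.205375·150 + 0.207625·140 + 0.187125·110 + 0.341750·400) / 0.1534875 = 217.1575 / 0.1534875 ≈ 1414.8

x_P = 1246.7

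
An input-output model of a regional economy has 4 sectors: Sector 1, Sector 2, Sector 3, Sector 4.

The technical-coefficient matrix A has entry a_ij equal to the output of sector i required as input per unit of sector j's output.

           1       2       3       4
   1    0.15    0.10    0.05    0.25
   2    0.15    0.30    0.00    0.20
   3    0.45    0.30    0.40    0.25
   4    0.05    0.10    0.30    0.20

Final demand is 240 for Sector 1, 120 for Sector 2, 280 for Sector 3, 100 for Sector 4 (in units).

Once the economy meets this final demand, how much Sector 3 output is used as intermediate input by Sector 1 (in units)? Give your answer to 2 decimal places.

I − A =
  [   0.85    -0.10    -0.05    -0.25]
  [  -0.15     0.70     0.00    -0.20]
  [  -0.45    -0.30     0.60    -0.25]
  [  -0.05    -0.10    -0.30     0.80]
Compute the cofactors C_ij = (−1)^(i+j)·(3×3 minor ij) of I−A; the adjugate is their transpose:
adj(I−A) = Cᵀ =
  [ 0.253500   0.091250   0.085500   0.128750]
  [ 0.093750   0.284375   0.068750   0.121875]
  [ 0.294500   0.270000   0.433500   0.295000]
  [ 0.138000   0.142500   0.176500   0.330000]
det(I−A) = Σ_j (I−A)_1j·C_1j = (0.85)(0.253500) + (-0.10)(0.093750) + (-0.05)(0.294500) + (-0.25)(0.138000) = 0.156875
(I − A)⁻¹ = adj(I−A) / det(I−A) ≈
  [   1.6159     0.5817     0.5450     0.8207]
  [   0.5976     1.8127     0.4382     0.7769]
  [   1.8773     1.7211     2.7633     1.8805]
  [   0.8797     0.9084     1.1251     2.1036]
First solve x = (I − A)⁻¹ d = adj(I−A)·d / det(I−A); in particular x_1 = (0.253500·240 + 0.091250·120 + 0.085500·280 + 0.128750·100) / 0.156875 = 108.605 / 0.156875 ≈ 692.3028.
Intermediate flow from 3 to 1: z_31 = a_31 · x_1 = 0.45 × 108.605 / 0.156875 = 48.87225 / 0.156875 ≈ 311.54.

z_31 = 311.54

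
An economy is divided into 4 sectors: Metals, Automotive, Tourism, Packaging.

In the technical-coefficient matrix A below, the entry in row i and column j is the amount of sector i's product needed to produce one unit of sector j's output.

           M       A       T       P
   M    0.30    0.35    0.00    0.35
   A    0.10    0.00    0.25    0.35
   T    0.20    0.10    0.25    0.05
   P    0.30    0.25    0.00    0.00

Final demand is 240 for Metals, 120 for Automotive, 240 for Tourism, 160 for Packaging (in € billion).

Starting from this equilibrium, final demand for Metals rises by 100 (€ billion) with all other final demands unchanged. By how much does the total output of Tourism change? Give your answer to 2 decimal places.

I − A =
  [   0.70    -0.35     0.00    -0.35]
  [  -0.10     1.00    -0.25    -0.35]
  [  -0.20    -0.10     0.75    -0.05]
  [  -0.30    -0.25     0.00     1.00]
Compute the cofactors C_ij = (−1)^(i+j)·(3×3 minor ij) of I−A; the adjugate is their transpose:
adj(I−A) = Cᵀ =
  [ 0.656250   0.328125   0.109375   0.350000]
  [ 0.207500   0.446250   0.148750   0.236250]
  [ 0.219250   0.161000   0.453250   0.155750]
  [ 0.248750   0.210000   0.070000   0.463750]
det(I−A) = Σ_j (I−A)_1j·C_1j = (0.70)(0.656250) + (-0.35)(0.207500) + (0.00)(0.219250) + (-0.35)(0.248750) = 0.2996875
(I − A)⁻¹ = adj(I−A) / det(I−A) ≈
  [   2.1898     1.0949     0.3650     1.1679]
  [   0.6924     1.4891     0.4964     0.7883]
  [   0.7316     0.5372     1.5124     0.5197]
  [   0.8300     0.7007     0.2336     1.5474]
Δx = (I − A)⁻¹ Δd with Δd having +100 in the Metals component and 0 elsewhere.
So Δx_T = L_TM · (+100), where L_TM = adj(I−A)_TM / det(I−A) = 0.219250 / 0.2996875.
Δx_T = 0.219250 × (+100) / 0.2996875 = 21.925 / 0.2996875 ≈ 73.16.

Δx_T = 73.16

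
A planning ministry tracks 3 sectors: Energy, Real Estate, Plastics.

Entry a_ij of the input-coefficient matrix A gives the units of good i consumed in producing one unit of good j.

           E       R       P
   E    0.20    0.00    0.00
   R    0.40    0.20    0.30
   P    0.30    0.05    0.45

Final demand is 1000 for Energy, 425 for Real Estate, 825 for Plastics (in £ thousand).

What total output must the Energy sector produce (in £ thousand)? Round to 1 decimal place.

x_E = 1250.0

I − A =
  [   0.80     0.00     0.00]
  [  -0.40     0.80    -0.30]
  [  -0.30    -0.05     0.55]
Cofactors of I−A, C_ij = (−1)^(i+j)·(minor ij) (rows/columns in the sector order above):
  C_11 = (0.80)(0.55) − (-0.30)(-0.05) = 0.4250
  C_12 = −[(-0.40)(0.55) − (-0.30)(-0.30)] = 0.3100
  C_13 = (-0.40)(-0.05) − (0.80)(-0.30) = 0.2600
  C_21 = −[(0.00)(0.55) − (0.00)(-0.05)] = 0.0000
  C_22 = (0.80)(0.55) − (0.00)(-0.30) = 0.4400
  C_23 = −[(0.80)(-0.05) − (0.00)(-0.30)] = 0.0400
  C_31 = (0.00)(-0.30) − (0.00)(0.80) = 0.0000
  C_32 = −[(0.80)(-0.30) − (0.00)(-0.40)] = 0.2400
  C_33 = (0.80)(0.80) − (0.00)(-0.40) = 0.6400
det(I−A) = Σ_j (I−A)_1j·C_1j = (0.80)(0.4250) + (0.00)(0.3100) + (0.00)(0.2600) = 0.3400
adj(I−A) = Cᵀ =
  [ 0.4250   0.0000   0.0000]
  [ 0.3100   0.4400   0.2400]
  [ 0.2600   0.0400   0.6400]
(I − A)⁻¹ = adj(I−A) / det(I−A) ≈
  [   1.2500     0.0000     0.0000]
  [   0.9118     1.2941     0.7059]
  [   0.7647     0.1176     1.8824]
x = (I − A)⁻¹ d = adj(I−A)·d / det(I−A), with det(I−A) = 0.3400:
  x_E = (0.4250·1000 + 0.0000·425 + 0.0000·825) / 0.3400 = 425.00 / 0.3400 = 1250.0
  x_R = (0.3100·1000 + 0.4400·425 + 0.2400·825) / 0.3400 = 695.00 / 0.3400 ≈ 2044.1
  x_P = (0.2600·1000 + 0.0400·425 + 0.6400·825) / 0.3400 = 805.00 / 0.3400 ≈ 2367.6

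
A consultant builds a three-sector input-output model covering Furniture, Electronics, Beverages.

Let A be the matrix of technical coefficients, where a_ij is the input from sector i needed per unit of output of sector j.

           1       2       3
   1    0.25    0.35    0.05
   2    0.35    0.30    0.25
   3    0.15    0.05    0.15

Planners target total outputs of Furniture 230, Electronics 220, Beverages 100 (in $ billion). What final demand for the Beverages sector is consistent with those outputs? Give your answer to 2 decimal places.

I − A =
  [   0.75    -0.35    -0.05]
  [  -0.35     0.70    -0.25]
  [  -0.15    -0.05     0.85]
d = (I − A) x:
  d_1 = (+0.75)·230 + (-0.35)·220 + (-0.05)·100 = 90.50
  d_2 = (-0.35)·230 + (+0.70)·220 + (-0.25)·100 = 48.50
  d_3 = (-0.15)·230 + (-0.05)·220 + (+0.85)·100 = 39.50

d_3 = 39.50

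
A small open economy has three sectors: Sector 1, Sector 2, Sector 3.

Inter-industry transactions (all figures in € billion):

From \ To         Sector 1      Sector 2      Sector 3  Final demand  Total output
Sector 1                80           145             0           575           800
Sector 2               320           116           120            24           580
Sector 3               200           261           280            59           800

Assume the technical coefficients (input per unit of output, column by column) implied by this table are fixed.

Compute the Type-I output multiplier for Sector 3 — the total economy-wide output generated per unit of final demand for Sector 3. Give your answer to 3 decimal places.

Technical coefficients a_ij = z_ij / X_j:
  a_11 = 80/800 = 0.10, a_21 = 320/800 = 0.40, a_31 = 200/800 = 0.25
  a_12 = 145/580 = 0.25, a_22 = 116/580 = 0.20, a_32 = 261/580 = 0.45
  a_13 = 0/800 = 0.00, a_23 = 120/800 = 0.15, a_33 = 280/800 = 0.35
I − A =
  [   0.90    -0.25     0.00]
  [  -0.40     0.80    -0.15]
  [  -0.25    -0.45     0.65]
Cofactors of I−A, C_ij = (−1)^(i+j)·(minor ij) (rows/columns in the sector order above):
  C_11 = (0.80)(0.65) − (-0.15)(-0.45) = 0.4525
  C_12 = −[(-0.40)(0.65) − (-0.15)(-0.25)] = 0.2975
  C_13 = (-0.40)(-0.45) − (0.80)(-0.25) = 0.3800
  C_21 = −[(-0.25)(0.65) − (0.00)(-0.45)] = 0.1625
  C_22 = (0.90)(0.65) − (0.00)(-0.25) = 0.5850
  C_23 = −[(0.90)(-0.45) − (-0.25)(-0.25)] = 0.4675
  C_31 = (-0.25)(-0.15) − (0.00)(0.80) = 0.0375
  C_32 = −[(0.90)(-0.15) − (0.00)(-0.40)] = 0.1350
  C_33 = (0.90)(0.80) − (-0.25)(-0.40) = 0.6200
det(I−A) = Σ_j (I−A)_1j·C_1j = (0.90)(0.4525) + (-0.25)(0.2975) + (0.00)(0.3800) = 0.332875
adj(I−A) = Cᵀ =
  [ 0.4525   0.1625   0.0375]
  [ 0.2975   0.5850   0.1350]
  [ 0.3800   0.4675   0.6200]
(I − A)⁻¹ = adj(I−A) / det(I−A) ≈
  [   1.3594     0.4882     0.1127]
  [   0.8937     1.7574     0.4056]
  [   1.1416     1.4044     1.8626]
The output multiplier for sector j is the column-j sum of the Leontief inverse (I − A)⁻¹ = adj(I−A) / det(I−A).
Column 3 of adj(I−A): (0.0375, 0.1350, 0.6200); det(I−A) = 0.332875.
m_3 = (0.0375 + 0.1350 + 0.6200) / 0.332875 = 0.7925 / 0.332875 ≈ 2.381.

m_3 = 2.381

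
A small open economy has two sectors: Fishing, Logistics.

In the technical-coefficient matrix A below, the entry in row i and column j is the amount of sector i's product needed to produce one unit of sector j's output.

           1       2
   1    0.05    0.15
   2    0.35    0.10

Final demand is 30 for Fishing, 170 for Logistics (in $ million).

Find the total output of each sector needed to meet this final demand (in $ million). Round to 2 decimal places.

x_1 = 65.42, x_2 = 214.33

I − A =
  [   0.95    -0.15]
  [  -0.35     0.90]
det(I−A) = (0.95)(0.90) − (-0.15)(-0.35) = 0.8025
adj(I−A) = [[0.90, 0.15], [0.35, 0.95]]
(I − A)⁻¹ = adj(I−A) / det(I−A) ≈
  [   1.1215     0.1869]
  [   0.4361     1.1838]
x = (I − A)⁻¹ d = adj(I−A)·d / det(I−A), with det(I−A) = 0.8025:
  x_1 = (0.90·30 + 0.15·170) / 0.8025 = 52.50 / 0.8025 ≈ 65.42
  x_2 = (0.35·30 + 0.95·170) / 0.8025 = 172.00 / 0.8025 ≈ 214.33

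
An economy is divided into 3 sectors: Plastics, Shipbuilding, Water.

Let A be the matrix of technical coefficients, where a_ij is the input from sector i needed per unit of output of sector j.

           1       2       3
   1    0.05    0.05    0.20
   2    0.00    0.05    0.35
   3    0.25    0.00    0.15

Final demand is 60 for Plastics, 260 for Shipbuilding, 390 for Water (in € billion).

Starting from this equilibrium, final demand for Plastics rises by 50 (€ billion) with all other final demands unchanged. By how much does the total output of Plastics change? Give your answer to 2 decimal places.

I − A =
  [   0.95    -0.05    -0.20]
  [   0.00     0.95    -0.35]
  [  -0.25     0.00     0.85]
Cofactors of I−A, C_ij = (−1)^(i+j)·(minor ij) (rows/columns in the sector order above):
  C_11 = (0.95)(0.85) − (-0.35)(0.00) = 0.8075
  C_12 = −[(0.00)(0.85) − (-0.35)(-0.25)] = 0.0875
  C_13 = (0.00)(0.00) − (0.95)(-0.25) = 0.2375
  C_21 = −[(-0.05)(0.85) − (-0.20)(0.00)] = 0.0425
  C_22 = (0.95)(0.85) − (-0.20)(-0.25) = 0.7575
  C_23 = −[(0.95)(0.00) − (-0.05)(-0.25)] = 0.0125
  C_31 = (-0.05)(-0.35) − (-0.20)(0.95) = 0.2075
  C_32 = −[(0.95)(-0.35) − (-0.20)(0.00)] = 0.3325
  C_33 = (0.95)(0.95) − (-0.05)(0.00) = 0.9025
det(I−A) = Σ_j (I−A)_1j·C_1j = (0.95)(0.8075) + (-0.05)(0.0875) + (-0.20)(0.2375) = 0.71525
adj(I−A) = Cᵀ =
  [ 0.8075   0.0425   0.2075]
  [ 0.0875   0.7575   0.3325]
  [ 0.2375   0.0125   0.9025]
(I − A)⁻¹ = adj(I−A) / det(I−A) ≈
  [   1.1290     0.0594     0.2901]
  [   0.1223     1.0591     0.4649]
  [   0.3321     0.0175     1.2618]
Δx = (I − A)⁻¹ Δd with Δd having +50 in the Plastics component and 0 elsewhere.
So Δx_1 = L_11 · (+50), where L_11 = adj(I−A)_11 / det(I−A) = 0.8075 / 0.71525.
Δx_1 = 0.8075 × (+50) / 0.71525 = 40.375 / 0.71525 ≈ 56.45.

Δx_1 = 56.45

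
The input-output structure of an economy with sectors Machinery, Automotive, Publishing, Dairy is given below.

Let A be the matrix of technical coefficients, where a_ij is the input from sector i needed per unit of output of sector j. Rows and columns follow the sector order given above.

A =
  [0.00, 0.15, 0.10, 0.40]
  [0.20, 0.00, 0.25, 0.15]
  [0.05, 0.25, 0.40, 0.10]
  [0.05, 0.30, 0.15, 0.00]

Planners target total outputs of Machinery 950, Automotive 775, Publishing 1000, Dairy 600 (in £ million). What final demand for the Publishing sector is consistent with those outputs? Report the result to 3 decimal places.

I − A =
  [   1.00    -0.15    -0.10    -0.40]
  [  -0.20     1.00    -0.25    -0.15]
  [  -0.05    -0.25     0.60    -0.10]
  [  -0.05    -0.30    -0.15     1.00]
d = (I − A) x:
  d_1 = (+1.00)·950 + (-0.15)·775 + (-0.10)·1000 + (-0.40)·600 = 493.750
  d_2 = (-0.20)·950 + (+1.00)·775 + (-0.25)·1000 + (-0.15)·600 = 245.000
  d_3 = (-0.05)·950 + (-0.25)·775 + (+0.60)·1000 + (-0.10)·600 = 298.750
  d_4 = (-0.05)·950 + (-0.30)·775 + (-0.15)·1000 + (+1.00)·600 = 170.000

d_3 = 298.750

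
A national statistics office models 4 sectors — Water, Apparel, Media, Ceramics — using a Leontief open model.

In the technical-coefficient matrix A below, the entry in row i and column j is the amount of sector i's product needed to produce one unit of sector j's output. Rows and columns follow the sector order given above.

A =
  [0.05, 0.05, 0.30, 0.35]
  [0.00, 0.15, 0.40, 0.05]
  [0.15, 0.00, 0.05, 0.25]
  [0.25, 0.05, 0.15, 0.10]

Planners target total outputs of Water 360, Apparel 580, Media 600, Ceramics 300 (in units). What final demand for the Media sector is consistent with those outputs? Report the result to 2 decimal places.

I − A =
  [   0.95    -0.05    -0.30    -0.35]
  [   0.00     0.85    -0.40    -0.05]
  [  -0.15     0.00     0.95    -0.25]
  [  -0.25    -0.05    -0.15     0.90]
d = (I − A) x:
  d_1 = (+0.95)·360 + (-0.05)·580 + (-0.30)·600 + (-0.35)·300 = 28.00
  d_2 = (+0.00)·360 + (+0.85)·580 + (-0.40)·600 + (-0.05)·300 = 238.00
  d_3 = (-0.15)·360 + (+0.00)·580 + (+0.95)·600 + (-0.25)·300 = 441.00
  d_4 = (-0.25)·360 + (-0.05)·580 + (-0.15)·600 + (+0.90)·300 = 61.00

d_3 = 441.00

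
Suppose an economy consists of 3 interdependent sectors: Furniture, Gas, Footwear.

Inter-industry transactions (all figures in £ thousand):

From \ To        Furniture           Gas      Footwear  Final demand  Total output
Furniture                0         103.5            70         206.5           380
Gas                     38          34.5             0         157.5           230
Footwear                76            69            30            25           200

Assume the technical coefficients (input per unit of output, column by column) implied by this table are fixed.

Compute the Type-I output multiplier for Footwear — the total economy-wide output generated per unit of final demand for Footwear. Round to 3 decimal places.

m_3 = 1.852

Technical coefficients a_ij = z_ij / X_j:
  a_11 = 0/380 = 0.00, a_21 = 38/380 = 0.10, a_31 = 76/380 = 0.20
  a_12 = 103.5/230 = 0.45, a_22 = 34.5/230 = 0.15, a_32 = 69/230 = 0.30
  a_13 = 70/200 = 0.35, a_23 = 0/200 = 0.00, a_33 = 30/200 = 0.15
I − A =
  [   1.00    -0.45    -0.35]
  [  -0.10     0.85     0.00]
  [  -0.20    -0.30     0.85]
Cofactors of I−A, C_ij = (−1)^(i+j)·(minor ij) (rows/columns in the sector order above):
  C_11 = (0.85)(0.85) − (0.00)(-0.30) = 0.7225
  C_12 = −[(-0.10)(0.85) − (0.00)(-0.20)] = 0.0850
  C_13 = (-0.10)(-0.30) − (0.85)(-0.20) = 0.2000
  C_21 = −[(-0.45)(0.85) − (-0.35)(-0.30)] = 0.4875
  C_22 = (1.00)(0.85) − (-0.35)(-0.20) = 0.7800
  C_23 = −[(1.00)(-0.30) − (-0.45)(-0.20)] = 0.3900
  C_31 = (-0.45)(0.00) − (-0.35)(0.85) = 0.2975
  C_32 = −[(1.00)(0.00) − (-0.35)(-0.10)] = 0.0350
  C_33 = (1.00)(0.85) − (-0.45)(-0.10) = 0.8050
det(I−A) = Σ_j (I−A)_1j·C_1j = (1.00)(0.7225) + (-0.45)(0.0850) + (-0.35)(0.2000) = 0.61425
adj(I−A) = Cᵀ =
  [ 0.7225   0.4875   0.2975]
  [ 0.0850   0.7800   0.0350]
  [ 0.2000   0.3900   0.8050]
(I − A)⁻¹ = adj(I−A) / det(I−A) ≈
  [   1.1762     0.7937     0.4843]
  [   0.1384     1.2698     0.0570]
  [   0.3256     0.6349     1.3105]
The output multiplier for sector j is the column-j sum of the Leontief inverse (I − A)⁻¹ = adj(I−A) / det(I−A).
Column 3 of adj(I−A): (0.2975, 0.0350, 0.8050); det(I−A) = 0.61425.
m_3 = (0.2975 + 0.0350 + 0.8050) / 0.61425 = 1.1375 / 0.61425 ≈ 1.852.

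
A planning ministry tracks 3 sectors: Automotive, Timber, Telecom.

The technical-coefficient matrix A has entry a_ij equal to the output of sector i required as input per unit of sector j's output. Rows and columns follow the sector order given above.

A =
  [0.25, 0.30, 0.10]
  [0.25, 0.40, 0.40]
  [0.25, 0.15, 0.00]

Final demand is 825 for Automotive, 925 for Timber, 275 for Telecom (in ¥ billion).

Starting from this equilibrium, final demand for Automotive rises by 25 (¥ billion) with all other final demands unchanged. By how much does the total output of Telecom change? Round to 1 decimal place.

I − A =
  [   0.75    -0.30    -0.10]
  [  -0.25     0.60    -0.40]
  [  -0.25    -0.15     1.00]
Cofactors of I−A, C_ij = (−1)^(i+j)·(minor ij) (rows/columns in the sector order above):
  C_11 = (0.60)(1.00) − (-0.40)(-0.15) = 0.5400
  C_12 = −[(-0.25)(1.00) − (-0.40)(-0.25)] = 0.3500
  C_13 = (-0.25)(-0.15) − (0.60)(-0.25) = 0.1875
  C_21 = −[(-0.30)(1.00) − (-0.10)(-0.15)] = 0.3150
  C_22 = (0.75)(1.00) − (-0.10)(-0.25) = 0.7250
  C_23 = −[(0.75)(-0.15) − (-0.30)(-0.25)] = 0.1875
  C_31 = (-0.30)(-0.40) − (-0.10)(0.60) = 0.1800
  C_32 = −[(0.75)(-0.40) − (-0.10)(-0.25)] = 0.3250
  C_33 = (0.75)(0.60) − (-0.30)(-0.25) = 0.3750
det(I−A) = Σ_j (I−A)_1j·C_1j = (0.75)(0.5400) + (-0.30)(0.3500) + (-0.10)(0.1875) = 0.28125
adj(I−A) = Cᵀ =
  [ 0.5400   0.3150   0.1800]
  [ 0.3500   0.7250   0.3250]
  [ 0.1875   0.1875   0.3750]
(I − A)⁻¹ = adj(I−A) / det(I−A) ≈
  [   1.9200     1.1200     0.6400]
  [   1.2444     2.5778     1.1556]
  [   0.6667     0.6667     1.3333]
Δx = (I − A)⁻¹ Δd with Δd having +25 in the Automotive component and 0 elsewhere.
So Δx_3 = L_31 · (+25), where L_31 = adj(I−A)_31 / det(I−A) = 0.1875 / 0.28125.
Δx_3 = 0.1875 × (+25) / 0.28125 = 4.6875 / 0.28125 ≈ 16.7.

Δx_3 = 16.7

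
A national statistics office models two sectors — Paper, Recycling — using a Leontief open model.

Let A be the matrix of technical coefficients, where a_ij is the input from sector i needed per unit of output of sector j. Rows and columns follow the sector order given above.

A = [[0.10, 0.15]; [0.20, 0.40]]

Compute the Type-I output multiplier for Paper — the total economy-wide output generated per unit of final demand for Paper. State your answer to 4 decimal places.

I − A =
  [   0.90    -0.15]
  [  -0.20     0.60]
det(I−A) = (0.90)(0.60) − (-0.15)(-0.20) = 0.5100
adj(I−A) = [[0.60, 0.15], [0.20, 0.90]]
(I − A)⁻¹ = adj(I−A) / det(I−A) ≈
  [   1.17647     0.29412]
  [   0.39216     1.76471]
The output multiplier for sector j is the column-j sum of the Leontief inverse (I − A)⁻¹ = adj(I−A) / det(I−A).
Column P of adj(I−A): (0.60, 0.20); det(I−A) = 0.5100.
m_P = (0.60 + 0.20) / 0.5100 = 0.80 / 0.5100 ≈ 1.5686.

m_P = 1.5686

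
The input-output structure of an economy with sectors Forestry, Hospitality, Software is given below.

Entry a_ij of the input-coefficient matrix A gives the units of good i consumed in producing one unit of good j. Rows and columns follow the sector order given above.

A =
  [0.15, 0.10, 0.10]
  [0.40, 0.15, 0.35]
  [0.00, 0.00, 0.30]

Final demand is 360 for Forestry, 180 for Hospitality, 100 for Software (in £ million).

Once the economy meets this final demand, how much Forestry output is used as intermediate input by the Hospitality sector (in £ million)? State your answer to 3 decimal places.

z_12 = 50.581

I − A =
  [   0.85    -0.10    -0.10]
  [  -0.40     0.85    -0.35]
  [   0.00     0.00     0.70]
Cofactors of I−A, C_ij = (−1)^(i+j)·(minor ij) (rows/columns in the sector order above):
  C_11 = (0.85)(0.70) − (-0.35)(0.00) = 0.5950
  C_12 = −[(-0.40)(0.70) − (-0.35)(0.00)] = 0.2800
  C_13 = (-0.40)(0.00) − (0.85)(0.00) = 0.0000
  C_21 = −[(-0.10)(0.70) − (-0.10)(0.00)] = 0.0700
  C_22 = (0.85)(0.70) − (-0.10)(0.00) = 0.5950
  C_23 = −[(0.85)(0.00) − (-0.10)(0.00)] = 0.0000
  C_31 = (-0.10)(-0.35) − (-0.10)(0.85) = 0.1200
  C_32 = −[(0.85)(-0.35) − (-0.10)(-0.40)] = 0.3375
  C_33 = (0.85)(0.85) − (-0.10)(-0.40) = 0.6825
det(I−A) = Σ_j (I−A)_1j·C_1j = (0.85)(0.5950) + (-0.10)(0.2800) + (-0.10)(0.0000) = 0.47775
adj(I−A) = Cᵀ =
  [ 0.5950   0.0700   0.1200]
  [ 0.2800   0.5950   0.3375]
  [ 0.0000   0.0000   0.6825]
(I − A)⁻¹ = adj(I−A) / det(I−A) ≈
  [   1.2454     0.1465     0.2512]
  [   0.5861     1.2454     0.7064]
  [   0.0000     0.0000     1.4286]
First solve x = (I − A)⁻¹ d = adj(I−A)·d / det(I−A); in particular x_2 = (0.2800·360 + 0.5950·180 + 0.3375·100) / 0.47775 = 241.65 / 0.47775 ≈ 505.80848.
Intermediate flow from 1 to 2: z_12 = a_12 · x_2 = 0.10 × 241.65 / 0.47775 = 24.165 / 0.47775 ≈ 50.581.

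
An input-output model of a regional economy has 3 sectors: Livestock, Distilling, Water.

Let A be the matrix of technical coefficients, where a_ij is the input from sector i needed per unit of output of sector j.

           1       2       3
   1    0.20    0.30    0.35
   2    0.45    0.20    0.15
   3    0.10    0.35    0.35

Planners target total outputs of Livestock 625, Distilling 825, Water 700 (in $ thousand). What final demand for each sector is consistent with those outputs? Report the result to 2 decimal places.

d_1 = 7.50, d_2 = 273.75, d_3 = 103.75

I − A =
  [   0.80    -0.30    -0.35]
  [  -0.45     0.80    -0.15]
  [  -0.10    -0.35     0.65]
d = (I − A) x:
  d_1 = (+0.80)·625 + (-0.30)·825 + (-0.35)·700 = 7.50
  d_2 = (-0.45)·625 + (+0.80)·825 + (-0.15)·700 = 273.75
  d_3 = (-0.10)·625 + (-0.35)·825 + (+0.65)·700 = 103.75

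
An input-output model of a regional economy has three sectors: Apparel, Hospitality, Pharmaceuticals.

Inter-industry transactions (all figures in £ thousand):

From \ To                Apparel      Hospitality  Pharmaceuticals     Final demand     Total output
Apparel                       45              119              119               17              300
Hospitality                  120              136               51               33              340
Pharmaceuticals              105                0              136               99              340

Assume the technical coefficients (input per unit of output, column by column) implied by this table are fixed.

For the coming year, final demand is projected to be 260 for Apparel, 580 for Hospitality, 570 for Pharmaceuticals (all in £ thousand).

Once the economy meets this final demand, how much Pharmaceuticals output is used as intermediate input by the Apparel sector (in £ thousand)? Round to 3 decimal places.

Technical coefficients a_ij = z_ij / X_j:
  a_AA = 45/300 = 0.15, a_HA = 120/300 = 0.40, a_PA = 105/300 = 0.35
  a_AH = 119/340 = 0.35, a_HH = 136/340 = 0.40, a_PH = 0/340 = 0.00
  a_AP = 119/340 = 0.35, a_HP = 51/340 = 0.15, a_PP = 136/340 = 0.40
I − A =
  [   0.85    -0.35    -0.35]
  [  -0.40     0.60    -0.15]
  [  -0.35     0.00     0.60]
Cofactors of I−A, C_ij = (−1)^(i+j)·(minor ij) (rows/columns in the sector order above):
  C_11 = (0.60)(0.60) − (-0.15)(0.00) = 0.3600
  C_12 = −[(-0.40)(0.60) − (-0.15)(-0.35)] = 0.2925
  C_13 = (-0.40)(0.00) − (0.60)(-0.35) = 0.2100
  C_21 = −[(-0.35)(0.60) − (-0.35)(0.00)] = 0.2100
  C_22 = (0.85)(0.60) − (-0.35)(-0.35) = 0.3875
  C_23 = −[(0.85)(0.00) − (-0.35)(-0.35)] = 0.1225
  C_31 = (-0.35)(-0.15) − (-0.35)(0.60) = 0.2625
  C_32 = −[(0.85)(-0.15) − (-0.35)(-0.40)] = 0.2675
  C_33 = (0.85)(0.60) − (-0.35)(-0.40) = 0.3700
det(I−A) = Σ_j (I−A)_1j·C_1j = (0.85)(0.3600) + (-0.35)(0.2925) + (-0.35)(0.2100) = 0.130125
adj(I−A) = Cᵀ =
  [ 0.3600   0.2100   0.2625]
  [ 0.2925   0.3875   0.2675]
  [ 0.2100   0.1225   0.3700]
(I − A)⁻¹ = adj(I−A) / det(I−A) ≈
  [   2.7666     1.6138     2.0173]
  [   2.2478     2.9779     2.0557]
  [   1.6138     0.9414     2.8434]
First solve x = (I − A)⁻¹ d = adj(I−A)·d / det(I−A); in particular x_A = (0.3600·260 + 0.2100·580 + 0.2625·570) / 0.130125 = 365.025 / 0.130125 ≈ 2805.18732.
Intermediate flow from P to A: z_PA = a_PA · x_A = 0.35 × 365.025 / 0.130125 = 127.75875 / 0.130125 ≈ 981.816.

z_PA = 981.816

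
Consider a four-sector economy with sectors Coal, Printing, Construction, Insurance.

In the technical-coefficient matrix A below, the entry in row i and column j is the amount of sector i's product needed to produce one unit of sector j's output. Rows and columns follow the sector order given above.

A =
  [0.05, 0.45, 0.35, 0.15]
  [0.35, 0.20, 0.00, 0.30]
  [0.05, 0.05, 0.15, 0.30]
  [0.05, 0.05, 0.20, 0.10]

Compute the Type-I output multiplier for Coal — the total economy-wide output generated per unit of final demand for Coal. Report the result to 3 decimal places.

I − A =
  [   0.95    -0.45    -0.35    -0.15]
  [  -0.35     0.80     0.00    -0.30]
  [  -0.05    -0.05     0.85    -0.30]
  [  -0.05    -0.05    -0.20     0.90]
Compute the cofactors C_ij = (−1)^(i+j)·(3×3 minor ij) of I−A; the adjugate is their transpose:
adj(I−A) = Cᵀ =
  [ 0.548250   0.346125   0.297750   0.306000]
  [ 0.262500   0.640875   0.183000   0.318375]
  [ 0.069000   0.084000   0.512625   0.210375]
  [ 0.060375   0.073500   0.140625   0.492000]
det(I−A) = Σ_j (I−A)_1j·C_1j = (0.95)(0.548250) + (-0.45)(0.262500) + (-0.35)(0.069000) + (-0.15)(0.060375) = 0.36950625
(I − A)⁻¹ = adj(I−A) / det(I−A) ≈
  [   1.4837     0.9367     0.8058     0.8281]
  [   0.7104     1.7344     0.4953     0.8616]
  [   0.1867     0.2273     1.3873     0.5693]
  [   0.1634     0.1989     0.3806     1.3315]
The output multiplier for sector j is the column-j sum of the Leontief inverse (I − A)⁻¹ = adj(I−A) / det(I−A).
Column 1 of adj(I−A): (0.548250, 0.262500, 0.069000, 0.060375); det(I−A) = 0.36950625.
m_1 = (0.548250 + 0.262500 + 0.069000 + 0.060375) / 0.36950625 = 0.940125 / 0.36950625 ≈ 2.544.

m_1 = 2.544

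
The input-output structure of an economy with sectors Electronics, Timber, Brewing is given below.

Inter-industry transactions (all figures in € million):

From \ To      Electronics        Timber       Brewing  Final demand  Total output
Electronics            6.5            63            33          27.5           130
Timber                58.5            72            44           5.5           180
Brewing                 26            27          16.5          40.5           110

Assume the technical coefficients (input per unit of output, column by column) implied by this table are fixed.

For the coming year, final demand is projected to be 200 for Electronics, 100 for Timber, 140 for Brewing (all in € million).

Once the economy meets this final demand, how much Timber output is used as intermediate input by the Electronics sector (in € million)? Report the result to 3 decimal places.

Technical coefficients a_ij = z_ij / X_j:
  a_11 = 6.5/130 = 0.05, a_21 = 58.5/130 = 0.45, a_31 = 26/130 = 0.20
  a_12 = 63/180 = 0.35, a_22 = 72/180 = 0.40, a_32 = 27/180 = 0.15
  a_13 = 33/110 = 0.30, a_23 = 44/110 = 0.40, a_33 = 16.5/110 = 0.15
I − A =
  [   0.95    -0.35    -0.30]
  [  -0.45     0.60    -0.40]
  [  -0.20    -0.15     0.85]
Cofactors of I−A, C_ij = (−1)^(i+j)·(minor ij) (rows/columns in the sector order above):
  C_11 = (0.60)(0.85) − (-0.40)(-0.15) = 0.4500
  C_12 = −[(-0.45)(0.85) − (-0.40)(-0.20)] = 0.4625
  C_13 = (-0.45)(-0.15) − (0.60)(-0.20) = 0.1875
  C_21 = −[(-0.35)(0.85) − (-0.30)(-0.15)] = 0.3425
  C_22 = (0.95)(0.85) − (-0.30)(-0.20) = 0.7475
  C_23 = −[(0.95)(-0.15) − (-0.35)(-0.20)] = 0.2125
  C_31 = (-0.35)(-0.40) − (-0.30)(0.60) = 0.3200
  C_32 = −[(0.95)(-0.40) − (-0.30)(-0.45)] = 0.5150
  C_33 = (0.95)(0.60) − (-0.35)(-0.45) = 0.4125
det(I−A) = Σ_j (I−A)_1j·C_1j = (0.95)(0.4500) + (-0.35)(0.4625) + (-0.30)(0.1875) = 0.209375
adj(I−A) = Cᵀ =
  [ 0.4500   0.3425   0.3200]
  [ 0.4625   0.7475   0.5150]
  [ 0.1875   0.2125   0.4125]
(I − A)⁻¹ = adj(I−A) / det(I−A) ≈
  [   2.1493     1.6358     1.5284]
  [   2.2090     3.5701     2.4597]
  [   0.8955     1.0149     1.9701]
First solve x = (I − A)⁻¹ d = adj(I−A)·d / det(I−A); in particular x_1 = (0.4500·200 + 0.3425·100 + 0.3200·140) / 0.209375 = 169.05 / 0.209375 ≈ 807.40299.
Intermediate flow from 2 to 1: z_21 = a_21 · x_1 = 0.45 × 169.05 / 0.209375 = 76.0725 / 0.209375 ≈ 363.331.

z_21 = 363.331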